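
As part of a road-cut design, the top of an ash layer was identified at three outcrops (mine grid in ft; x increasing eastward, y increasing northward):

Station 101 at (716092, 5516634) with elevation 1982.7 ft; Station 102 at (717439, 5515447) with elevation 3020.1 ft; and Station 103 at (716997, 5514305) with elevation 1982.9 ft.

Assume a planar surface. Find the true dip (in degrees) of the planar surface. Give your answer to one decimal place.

51.5°

Two edge vectors: Station 101→Station 102 = (1347, -1187, 1037.4), Station 101→Station 103 = (905, -2329, 0.2).
Normal n = (Station 101→Station 102) × (Station 101→Station 103) = (2415867.2, 938577.6, -2062928).
So ∂z/∂x = −n_x/n_z = 1.17109 and ∂z/∂y = −n_y/n_z = 0.45497.
Gradient magnitude |∇z| = √(a² + b²) = √(1.37144 + 0.20700) = 1.25636.
True dip = arctan(1.25636) = 51.5°, dipping toward WSW (azimuth ≈ 249°).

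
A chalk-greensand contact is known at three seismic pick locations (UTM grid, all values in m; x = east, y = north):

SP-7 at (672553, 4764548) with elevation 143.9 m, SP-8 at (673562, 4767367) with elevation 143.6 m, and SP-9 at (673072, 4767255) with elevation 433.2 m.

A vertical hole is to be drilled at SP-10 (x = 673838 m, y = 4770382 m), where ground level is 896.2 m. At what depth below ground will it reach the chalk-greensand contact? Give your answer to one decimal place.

236.0 m

Two edge vectors: SP-7→SP-8 = (1009, 2819, -0.3), SP-7→SP-9 = (519, 2707, 289.3).
Normal n = (SP-7→SP-8) × (SP-7→SP-9) = (816348.8, -292059.4, 1268302).
So ∂z/∂x = −n_x/n_z = −0.643654902 and ∂z/∂y = −n_y/n_z = 0.230275912.
Intercept c from SP-7: 143.9 + 432892.04 − 1097160.64 = −664124.70.
At (673838, 4770382): z_contact = −433719.13 + 1098504.07 − 664124.70 = 660.23 m.
Depth below ground = 896.2 − 660.23 = 236.0 m.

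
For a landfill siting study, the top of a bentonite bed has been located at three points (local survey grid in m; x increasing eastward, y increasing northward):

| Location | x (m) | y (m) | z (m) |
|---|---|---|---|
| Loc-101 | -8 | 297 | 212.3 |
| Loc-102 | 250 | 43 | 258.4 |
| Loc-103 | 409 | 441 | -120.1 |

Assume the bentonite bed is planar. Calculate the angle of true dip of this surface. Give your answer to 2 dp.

42.40°

Two edge vectors: Loc-101→Loc-102 = (258, -254, 46.1), Loc-101→Loc-103 = (417, 144, -332.4).
Normal n = (Loc-101→Loc-102) × (Loc-101→Loc-103) = (77791.2, 104982.9, 143070).
So ∂z/∂x = −n_x/n_z = −0.54373 and ∂z/∂y = −n_y/n_z = −0.73379.
Gradient magnitude |∇z| = √(a² + b²) = √(0.29564 + 0.53844) = 0.91328.
True dip = arctan(0.91328) = 42.40°, dipping toward NE (azimuth ≈ 037°).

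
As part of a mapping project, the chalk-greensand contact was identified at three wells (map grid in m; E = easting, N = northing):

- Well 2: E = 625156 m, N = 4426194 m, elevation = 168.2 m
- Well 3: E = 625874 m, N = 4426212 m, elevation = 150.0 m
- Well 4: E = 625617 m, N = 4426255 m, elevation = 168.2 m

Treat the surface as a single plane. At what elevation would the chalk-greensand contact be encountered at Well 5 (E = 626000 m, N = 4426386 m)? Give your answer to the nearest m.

Let the plane be z = a·E + b·N + c.
Well 3−Well 2: 718a + 18b = −18.2;  Well 4−Well 2: 461a + 61b = 0.
Solving gives a = −0.03127324, b = 0.23634366.
Then c = 168.2 − a·625156 − b·4426194 = −1026384.05.
At (626000, 4426386): z = −19577.0 + 1046148.3 − 1026384.05 = 187.2 m.

187 m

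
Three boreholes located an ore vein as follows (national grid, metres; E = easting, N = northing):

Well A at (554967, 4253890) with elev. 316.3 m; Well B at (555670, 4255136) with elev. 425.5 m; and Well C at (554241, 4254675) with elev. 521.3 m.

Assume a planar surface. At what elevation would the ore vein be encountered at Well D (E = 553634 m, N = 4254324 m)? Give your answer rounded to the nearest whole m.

538 m

Let the plane be z = a·E + b·N + c.
Well B−Well A: 703a + 1246b = 109.2;  Well C−Well A: −726a + 785b = 205.
Solving gives a = −0.11652160, b = 0.15338257.
Then c = 316.3 − a·554967 − b·4253890 = −587490.65.
At (553634, 4254324): z = −64510.3 + 652539.2 − 587490.65 = 538.2 m.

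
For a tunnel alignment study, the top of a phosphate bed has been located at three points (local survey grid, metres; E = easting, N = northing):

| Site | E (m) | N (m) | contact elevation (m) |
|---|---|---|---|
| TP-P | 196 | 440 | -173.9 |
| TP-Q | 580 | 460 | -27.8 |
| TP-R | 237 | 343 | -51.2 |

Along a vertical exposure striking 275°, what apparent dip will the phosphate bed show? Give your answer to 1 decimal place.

Let the plane be z = a·E + b·N + c.
TP-Q−TP-P: 384a + 20b = 146.1;  TP-R−TP-P: 41a − 97b = 122.7.
Solving gives a = 0.43674, b = −1.08035.
Unit vector along 275° is (sin 275°, cos 275°) = (-0.9962, 0.0872).
Slope in that direction = a·(-0.9962) + b·(0.0872) = −0.52923.
Apparent dip = arctan|0.52923| = 27.9° (true dip is 49.4°, so apparent ≤ true as expected).

27.9°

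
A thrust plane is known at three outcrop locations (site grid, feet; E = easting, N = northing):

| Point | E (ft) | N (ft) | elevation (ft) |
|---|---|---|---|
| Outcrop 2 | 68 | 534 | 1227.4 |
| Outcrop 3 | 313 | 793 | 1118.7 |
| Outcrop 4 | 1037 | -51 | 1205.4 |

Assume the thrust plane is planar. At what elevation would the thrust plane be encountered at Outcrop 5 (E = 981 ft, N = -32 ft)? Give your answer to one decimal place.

Two edge vectors: Outcrop 2→Outcrop 3 = (245, 259, -108.7), Outcrop 2→Outcrop 4 = (969, -585, -22).
Normal n = (Outcrop 2→Outcrop 3) × (Outcrop 2→Outcrop 4) = (-69287.5, -99940.3, -394296).
So ∂z/∂E = −n_x/n_z = −0.175725 and ∂z/∂N = −n_y/n_z = −0.253465.
Intercept c from Outcrop 2: 1227.4 + 11.95 + 135.35 = 1374.70.
At (981, -32): z = −172.4 + 8.1 + 1374.70 = 1210.4 ft.

1210.4 ft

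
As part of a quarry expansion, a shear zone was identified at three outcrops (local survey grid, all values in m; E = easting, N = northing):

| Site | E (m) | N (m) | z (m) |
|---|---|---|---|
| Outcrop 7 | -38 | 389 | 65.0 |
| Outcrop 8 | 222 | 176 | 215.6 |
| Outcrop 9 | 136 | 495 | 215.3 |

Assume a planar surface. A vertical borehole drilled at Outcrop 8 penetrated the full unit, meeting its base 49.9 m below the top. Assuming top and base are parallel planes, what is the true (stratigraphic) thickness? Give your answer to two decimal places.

39.56 m

Let the plane be z = a·E + b·N + c.
Outcrop 8−Outcrop 7: 260a − 213b = 150.6;  Outcrop 9−Outcrop 7: 174a + 106b = 150.3.
Solving gives a = 0.74243, b = 0.19921.
|∇z| = √(a²+b²) = 0.76870, so dip δ = arctan(0.76870) = 37.55°.
True thickness = vertical thickness × cos δ = 49.9 × cos 37.55° = 39.56 m.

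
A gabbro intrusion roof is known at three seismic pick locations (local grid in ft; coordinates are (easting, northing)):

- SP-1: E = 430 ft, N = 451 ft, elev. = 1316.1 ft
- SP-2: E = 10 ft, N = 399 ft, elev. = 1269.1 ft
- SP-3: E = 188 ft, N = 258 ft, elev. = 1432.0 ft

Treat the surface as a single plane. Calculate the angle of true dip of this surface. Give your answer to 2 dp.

42.12°

Two edge vectors: SP-1→SP-2 = (-420, -52, -47), SP-1→SP-3 = (-242, -193, 115.9).
Normal n = (SP-1→SP-2) × (SP-1→SP-3) = (-15097.8, 60052, 68476).
So ∂z/∂E = −n_x/n_z = 0.22048 and ∂z/∂N = −n_y/n_z = −0.87698.
Gradient magnitude |∇z| = √(a² + b²) = √(0.04861 + 0.76909) = 0.90427.
True dip = arctan(0.90427) = 42.12°, dipping toward NNW (azimuth ≈ 346°).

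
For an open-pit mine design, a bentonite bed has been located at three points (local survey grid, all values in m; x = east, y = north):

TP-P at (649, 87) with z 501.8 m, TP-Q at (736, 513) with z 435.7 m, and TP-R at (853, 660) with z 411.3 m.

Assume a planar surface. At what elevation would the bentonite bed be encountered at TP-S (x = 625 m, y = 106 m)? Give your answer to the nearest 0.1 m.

Let the plane be z = a·x + b·y + c.
TP-Q−TP-P: 87a + 426b = −66.1;  TP-R−TP-P: 204a + 573b = −90.5.
Solving gives a = −0.01829, b = −0.15143.
Then c = 501.8 − a·649 − b·87 = 526.84.
At (625, 106): z = −11.4 − 16.1 + 526.84 = 499.4 m.

499.4 m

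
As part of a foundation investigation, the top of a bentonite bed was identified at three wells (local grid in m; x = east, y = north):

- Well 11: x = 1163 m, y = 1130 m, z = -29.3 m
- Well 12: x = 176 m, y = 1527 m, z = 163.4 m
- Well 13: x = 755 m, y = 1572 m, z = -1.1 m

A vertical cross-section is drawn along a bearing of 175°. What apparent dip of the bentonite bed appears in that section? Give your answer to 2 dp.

Two edge vectors: Well 11→Well 12 = (-987, 397, 192.7), Well 11→Well 13 = (-408, 442, 28.2).
Normal n = (Well 11→Well 12) × (Well 11→Well 13) = (-73978, -50788.2, -274278).
So ∂z/∂x = −n_x/n_z = −0.26972 and ∂z/∂y = −n_y/n_z = −0.18517.
Unit vector along 175° is (sin 175°, cos 175°) = (0.0872, -0.9962).
Slope in that direction = a·(0.0872) + b·(-0.9962) = 0.16096.
Apparent dip = arctan|0.16096| = 9.14° (true dip is 18.1°, so apparent ≤ true as expected).

9.14°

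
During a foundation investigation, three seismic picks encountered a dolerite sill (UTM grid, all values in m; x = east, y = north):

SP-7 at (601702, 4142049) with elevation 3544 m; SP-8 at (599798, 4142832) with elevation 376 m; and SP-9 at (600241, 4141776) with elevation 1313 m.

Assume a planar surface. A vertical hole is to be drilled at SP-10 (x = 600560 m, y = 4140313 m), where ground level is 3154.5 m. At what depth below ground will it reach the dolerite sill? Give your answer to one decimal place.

Two edge vectors: SP-7→SP-8 = (-1904, 783, -3168), SP-7→SP-9 = (-1461, -273, -2231).
Normal n = (SP-7→SP-8) × (SP-7→SP-9) = (-2611737, 380624, 1663755).
So ∂z/∂x = −n_x/n_z = 1.569784614 and ∂z/∂y = −n_y/n_z = −0.228774068.
Intercept c from SP-7: 3544 − 944542.54 + 947593.40 = 6594.86.
At (600560, 4140313): z_contact = 942749.85 − 947196.25 + 6594.86 = 2148.46 m.
Depth below ground = 3154.5 − 2148.46 = 1006.0 m.

1006.0 m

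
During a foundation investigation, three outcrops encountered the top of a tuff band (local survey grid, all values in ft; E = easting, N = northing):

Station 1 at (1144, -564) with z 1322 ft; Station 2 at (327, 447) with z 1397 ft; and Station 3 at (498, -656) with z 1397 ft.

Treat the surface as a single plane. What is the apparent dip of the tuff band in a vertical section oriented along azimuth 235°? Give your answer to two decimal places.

Let the plane be z = a·E + b·N + c.
Station 2−Station 1: −817a + 1011b = 75;  Station 3−Station 1: −646a − 92b = 75.
Solving gives a = −0.11359, b = −0.01761.
Unit vector along 235° is (sin 235°, cos 235°) = (-0.8192, -0.5736).
Slope in that direction = a·(-0.8192) + b·(-0.5736) = 0.10315.
Apparent dip = arctan|0.10315| = 5.89° (true dip is 6.6°, so apparent ≤ true as expected).

5.89°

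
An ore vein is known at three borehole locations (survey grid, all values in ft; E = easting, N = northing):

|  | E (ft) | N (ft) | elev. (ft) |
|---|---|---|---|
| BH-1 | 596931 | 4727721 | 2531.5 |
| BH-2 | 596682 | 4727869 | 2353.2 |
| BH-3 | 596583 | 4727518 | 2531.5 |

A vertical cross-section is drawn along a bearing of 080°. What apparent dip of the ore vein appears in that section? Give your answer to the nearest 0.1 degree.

13.7°

Two edge vectors: BH-1→BH-2 = (-249, 148, -178.3), BH-1→BH-3 = (-348, -203, 0).
Normal n = (BH-1→BH-2) × (BH-1→BH-3) = (-36194.9, 62048.4, 102051).
So ∂z/∂E = −n_x/n_z = 0.35467 and ∂z/∂N = −n_y/n_z = −0.60801.
Unit vector along 080° is (sin 80°, cos 80°) = (0.9848, 0.1736).
Slope in that direction = a·(0.9848) + b·(0.1736) = 0.24371.
Apparent dip = arctan|0.24371| = 13.7° (true dip is 35.1°, so apparent ≤ true as expected).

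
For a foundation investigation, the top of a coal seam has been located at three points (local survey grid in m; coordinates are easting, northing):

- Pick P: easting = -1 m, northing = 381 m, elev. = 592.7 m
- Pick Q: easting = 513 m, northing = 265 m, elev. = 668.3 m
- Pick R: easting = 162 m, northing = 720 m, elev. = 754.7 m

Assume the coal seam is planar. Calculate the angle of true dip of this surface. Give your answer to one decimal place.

23.4°

Two edge vectors: Pick P→Pick Q = (514, -116, 75.6), Pick P→Pick R = (163, 339, 162).
Normal n = (Pick P→Pick Q) × (Pick P→Pick R) = (-44420.4, -70945.2, 193154).
So ∂z/∂easting = −n_x/n_z = 0.22997 and ∂z/∂northing = −n_y/n_z = 0.36730.
Gradient magnitude |∇z| = √(a² + b²) = √(0.05289 + 0.13491) = 0.43335.
True dip = arctan(0.43335) = 23.4°, dipping toward SSW (azimuth ≈ 212°).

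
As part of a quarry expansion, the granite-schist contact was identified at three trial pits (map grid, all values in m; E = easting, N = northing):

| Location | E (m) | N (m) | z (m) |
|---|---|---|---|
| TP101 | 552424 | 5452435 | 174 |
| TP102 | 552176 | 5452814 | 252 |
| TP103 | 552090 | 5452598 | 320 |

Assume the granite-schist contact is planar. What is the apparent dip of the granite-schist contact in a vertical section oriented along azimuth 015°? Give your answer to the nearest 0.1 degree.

13.6°

Two edge vectors: TP101→TP102 = (-248, 379, 78), TP101→TP103 = (-334, 163, 146).
Normal n = (TP101→TP102) × (TP101→TP103) = (42620, 10156, 86162).
So ∂z/∂E = −n_x/n_z = −0.49465 and ∂z/∂N = −n_y/n_z = −0.11787.
Unit vector along 015° is (sin 15°, cos 15°) = (0.2588, 0.9659).
Slope in that direction = a·(0.2588) + b·(0.9659) = −0.24188.
Apparent dip = arctan|0.24188| = 13.6° (true dip is 27.0°, so apparent ≤ true as expected).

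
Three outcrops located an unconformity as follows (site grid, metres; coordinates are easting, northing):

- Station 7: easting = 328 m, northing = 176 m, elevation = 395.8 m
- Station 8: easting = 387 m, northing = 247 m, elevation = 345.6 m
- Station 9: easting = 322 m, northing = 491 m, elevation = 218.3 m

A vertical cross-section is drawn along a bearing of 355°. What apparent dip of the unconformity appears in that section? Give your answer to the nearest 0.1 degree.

Two edge vectors: Station 7→Station 8 = (59, 71, -50.2), Station 7→Station 9 = (-6, 315, -177.5).
Normal n = (Station 7→Station 8) × (Station 7→Station 9) = (3210.5, 10773.7, 19011).
So ∂z/∂easting = −n_x/n_z = −0.16888 and ∂z/∂northing = −n_y/n_z = −0.56671.
Unit vector along 355° is (sin 355°, cos 355°) = (-0.0872, 0.9962).
Slope in that direction = a·(-0.0872) + b·(0.9962) = −0.54983.
Apparent dip = arctan|0.54983| = 28.8° (true dip is 30.6°, so apparent ≤ true as expected).

28.8°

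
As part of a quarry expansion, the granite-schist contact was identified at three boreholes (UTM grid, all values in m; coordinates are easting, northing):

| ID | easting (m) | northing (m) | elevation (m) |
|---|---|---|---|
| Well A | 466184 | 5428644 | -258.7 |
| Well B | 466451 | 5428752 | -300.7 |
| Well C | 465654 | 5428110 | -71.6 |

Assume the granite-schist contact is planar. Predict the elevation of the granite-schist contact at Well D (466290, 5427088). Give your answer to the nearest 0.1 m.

243.5 m

Let the plane be z = a·easting + b·northing + c.
Well B−Well A: 267a + 108b = −42;  Well C−Well A: −530a − 534b = 187.1.
Solving gives a = −0.026028264, b = −0.324541236.
Then c = -258.7 − a·466184 − b·5428644 = 1773694.09.
At (466290, 5427088): z = −12136.7 − 1761313.8 + 1773694.09 = 243.5 m.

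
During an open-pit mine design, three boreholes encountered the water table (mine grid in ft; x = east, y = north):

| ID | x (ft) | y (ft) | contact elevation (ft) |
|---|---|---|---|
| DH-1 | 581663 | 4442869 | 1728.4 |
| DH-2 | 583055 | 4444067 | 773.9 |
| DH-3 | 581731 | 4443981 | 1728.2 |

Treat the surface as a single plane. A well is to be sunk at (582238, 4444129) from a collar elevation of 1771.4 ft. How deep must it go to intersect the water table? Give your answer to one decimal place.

403.6 ft

Two edge vectors: DH-1→DH-2 = (1392, 1198, -954.5), DH-1→DH-3 = (68, 1112, -0.2).
Normal n = (DH-1→DH-2) × (DH-1→DH-3) = (1061164.4, -64627.6, 1466440).
So ∂z/∂x = −n_x/n_z = −0.723633016 and ∂z/∂y = −n_y/n_z = 0.044071084.
Intercept c from DH-1: 1728.4 + 420910.55 − 195802.05 = 226836.90.
At (582238, 4444129): z_contact = −421326.64 + 195857.58 + 226836.90 = 1367.84 ft.
Depth below ground = 1771.4 − 1367.84 = 403.6 ft.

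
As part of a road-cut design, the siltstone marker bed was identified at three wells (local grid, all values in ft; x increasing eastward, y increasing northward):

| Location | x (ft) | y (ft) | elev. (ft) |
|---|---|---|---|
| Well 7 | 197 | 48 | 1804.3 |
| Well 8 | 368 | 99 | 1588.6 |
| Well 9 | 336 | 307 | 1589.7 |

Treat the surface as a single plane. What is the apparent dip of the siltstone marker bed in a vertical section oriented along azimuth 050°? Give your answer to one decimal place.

46.2°

Let the plane be z = a·x + b·y + c.
Well 8−Well 7: 171a + 51b = −215.7;  Well 9−Well 7: 139a + 259b = −214.6.
Solving gives a = −1.20757, b = −0.18049.
Unit vector along 050° is (sin 50°, cos 50°) = (0.7660, 0.6428).
Slope in that direction = a·(0.7660) + b·(0.6428) = −1.04107.
Apparent dip = arctan|1.04107| = 46.2° (true dip is 50.7°, so apparent ≤ true as expected).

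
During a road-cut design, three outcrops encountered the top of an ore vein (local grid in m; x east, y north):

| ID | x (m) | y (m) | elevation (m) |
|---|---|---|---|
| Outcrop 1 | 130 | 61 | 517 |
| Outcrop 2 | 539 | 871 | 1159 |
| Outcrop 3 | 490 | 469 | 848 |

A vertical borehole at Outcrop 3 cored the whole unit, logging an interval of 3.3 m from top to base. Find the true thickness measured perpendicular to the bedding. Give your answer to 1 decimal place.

Let the plane be z = a·x + b·y + c.
Outcrop 2−Outcrop 1: 409a + 810b = 642;  Outcrop 3−Outcrop 1: 360a + 408b = 331.
Solving gives a = 0.04950, b = 0.76760.
|∇z| = √(a²+b²) = 0.76919, so dip δ = arctan(0.76919) = 37.57°.
True thickness = vertical thickness × cos δ = 3.3 × cos 37.57° = 2.6 m.

2.6 m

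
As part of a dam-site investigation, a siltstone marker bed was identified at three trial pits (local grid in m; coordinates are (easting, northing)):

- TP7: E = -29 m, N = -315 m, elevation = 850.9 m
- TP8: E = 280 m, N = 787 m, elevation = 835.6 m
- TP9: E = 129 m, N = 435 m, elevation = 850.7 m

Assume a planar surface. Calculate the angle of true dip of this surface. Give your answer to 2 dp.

11.28°

Two edge vectors: TP7→TP8 = (309, 1102, -15.3), TP7→TP9 = (158, 750, -0.2).
Normal n = (TP7→TP8) × (TP7→TP9) = (11254.6, -2355.6, 57634).
So ∂z/∂E = −n_x/n_z = −0.19528 and ∂z/∂N = −n_y/n_z = 0.04087.
Gradient magnitude |∇z| = √(a² + b²) = √(0.03813 + 0.00167) = 0.19951.
True dip = arctan(0.19951) = 11.28°, dipping toward ESE (azimuth ≈ 102°).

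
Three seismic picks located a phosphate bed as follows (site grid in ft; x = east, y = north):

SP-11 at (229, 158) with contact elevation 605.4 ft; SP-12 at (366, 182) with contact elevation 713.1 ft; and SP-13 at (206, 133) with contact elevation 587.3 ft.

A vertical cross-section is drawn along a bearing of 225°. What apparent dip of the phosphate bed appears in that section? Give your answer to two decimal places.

Two edge vectors: SP-11→SP-12 = (137, 24, 107.7), SP-11→SP-13 = (-23, -25, -18.1).
Normal n = (SP-11→SP-12) × (SP-11→SP-13) = (2258.1, 2.6, -2873).
So ∂z/∂x = −n_x/n_z = 0.78597 and ∂z/∂y = −n_y/n_z = 0.00090.
Unit vector along 225° is (sin 225°, cos 225°) = (-0.7071, -0.7071).
Slope in that direction = a·(-0.7071) + b·(-0.7071) = −0.55641.
Apparent dip = arctan|0.55641| = 29.09° (true dip is 38.2°, so apparent ≤ true as expected).

29.09°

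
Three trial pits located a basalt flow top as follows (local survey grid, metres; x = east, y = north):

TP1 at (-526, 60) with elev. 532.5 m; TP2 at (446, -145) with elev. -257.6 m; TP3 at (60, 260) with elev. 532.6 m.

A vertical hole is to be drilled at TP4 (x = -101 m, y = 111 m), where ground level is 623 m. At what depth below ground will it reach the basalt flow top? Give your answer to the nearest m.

Let the plane be z = a·x + b·y + c.
TP2−TP1: 972a − 205b = −790.1;  TP3−TP1: 586a + 200b = 0.1.
Solving gives a = −0.50234, b = 1.47234.
Then c = 532.5 − a·-526 − b·60 = 179.93.
At (-101, 111): z_contact = 50.7 + 163.4 + 179.93 = 394.1 m.
Depth below ground = 623 − 394.1 = 229 m.

229 m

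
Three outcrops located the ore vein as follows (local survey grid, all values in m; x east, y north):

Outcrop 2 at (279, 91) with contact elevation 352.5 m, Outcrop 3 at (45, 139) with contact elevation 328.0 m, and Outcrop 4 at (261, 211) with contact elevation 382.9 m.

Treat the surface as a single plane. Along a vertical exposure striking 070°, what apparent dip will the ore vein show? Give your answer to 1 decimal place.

13.9°

Two edge vectors: Outcrop 2→Outcrop 3 = (-234, 48, -24.5), Outcrop 2→Outcrop 4 = (-18, 120, 30.4).
Normal n = (Outcrop 2→Outcrop 3) × (Outcrop 2→Outcrop 4) = (4399.2, 7554.6, -27216).
So ∂z/∂x = −n_x/n_z = 0.16164 and ∂z/∂y = −n_y/n_z = 0.27758.
Unit vector along 070° is (sin 70°, cos 70°) = (0.9397, 0.3420).
Slope in that direction = a·(0.9397) + b·(0.3420) = 0.24683.
Apparent dip = arctan|0.24683| = 13.9° (true dip is 17.8°, so apparent ≤ true as expected).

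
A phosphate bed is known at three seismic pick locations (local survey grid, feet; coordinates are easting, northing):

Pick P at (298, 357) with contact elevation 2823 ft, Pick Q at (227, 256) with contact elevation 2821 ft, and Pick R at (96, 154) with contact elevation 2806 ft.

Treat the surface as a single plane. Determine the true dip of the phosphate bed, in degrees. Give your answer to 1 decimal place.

14.4°

Let the plane be z = a·easting + b·northing + c.
Pick Q−Pick P: −71a − 101b = −2;  Pick R−Pick P: −202a − 203b = −17.
Solving gives a = 0.21890, b = −0.13408.
Gradient magnitude |∇z| = √(a² + b²) = √(0.04792 + 0.01798) = 0.25670.
True dip = arctan(0.25670) = 14.4°, dipping toward WNW (azimuth ≈ 301°).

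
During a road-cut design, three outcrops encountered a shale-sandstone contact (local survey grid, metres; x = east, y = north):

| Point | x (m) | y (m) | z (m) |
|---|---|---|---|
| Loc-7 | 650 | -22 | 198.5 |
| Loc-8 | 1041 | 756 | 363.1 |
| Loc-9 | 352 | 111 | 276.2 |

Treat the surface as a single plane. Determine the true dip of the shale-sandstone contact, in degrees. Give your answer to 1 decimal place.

17.3°

Two edge vectors: Loc-7→Loc-8 = (391, 778, 164.6), Loc-7→Loc-9 = (-298, 133, 77.7).
Normal n = (Loc-7→Loc-8) × (Loc-7→Loc-9) = (38558.8, -79431.5, 283847).
So ∂z/∂x = −n_x/n_z = −0.13584 and ∂z/∂y = −n_y/n_z = 0.27984.
Gradient magnitude |∇z| = √(a² + b²) = √(0.01845 + 0.07831) = 0.31107.
True dip = arctan(0.31107) = 17.3°, dipping toward SSE (azimuth ≈ 154°).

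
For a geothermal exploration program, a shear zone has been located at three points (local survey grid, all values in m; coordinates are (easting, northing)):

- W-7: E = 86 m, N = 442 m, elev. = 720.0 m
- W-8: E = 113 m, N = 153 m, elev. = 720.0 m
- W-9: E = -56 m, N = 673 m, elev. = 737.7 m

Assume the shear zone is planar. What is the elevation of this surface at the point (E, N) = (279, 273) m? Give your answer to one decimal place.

Let the plane be z = a·E + b·N + c.
W-8−W-7: 27a − 289b = 0;  W-9−W-7: −142a + 231b = 17.7.
Solving gives a = −0.14699, b = −0.01373.
Then c = 720 − a·86 − b·442 = 738.71.
At (279, 273): z = −41.0 − 3.7 + 738.71 = 694.0 m.

694.0 m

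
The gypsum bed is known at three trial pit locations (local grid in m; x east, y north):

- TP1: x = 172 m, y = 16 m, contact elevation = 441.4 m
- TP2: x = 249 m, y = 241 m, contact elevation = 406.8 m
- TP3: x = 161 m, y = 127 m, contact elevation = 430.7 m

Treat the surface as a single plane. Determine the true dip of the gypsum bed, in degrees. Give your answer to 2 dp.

9.64°

Let the plane be z = a·x + b·y + c.
TP2−TP1: 77a + 225b = −34.6;  TP3−TP1: −11a + 111b = −10.7.
Solving gives a = −0.13002, b = −0.10928.
Gradient magnitude |∇z| = √(a² + b²) = √(0.01691 + 0.01194) = 0.16985.
True dip = arctan(0.16985) = 9.64°, dipping toward NE (azimuth ≈ 050°).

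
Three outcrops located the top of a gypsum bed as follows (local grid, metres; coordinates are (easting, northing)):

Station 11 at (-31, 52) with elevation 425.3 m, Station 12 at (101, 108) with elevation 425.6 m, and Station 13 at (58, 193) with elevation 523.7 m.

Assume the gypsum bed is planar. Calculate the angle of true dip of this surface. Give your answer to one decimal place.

Two edge vectors: Station 11→Station 12 = (132, 56, 0.3), Station 11→Station 13 = (89, 141, 98.4).
Normal n = (Station 11→Station 12) × (Station 11→Station 13) = (5468.1, -12962.1, 13628).
So ∂z/∂E = −n_x/n_z = −0.40124 and ∂z/∂N = −n_y/n_z = 0.95114.
Gradient magnitude |∇z| = √(a² + b²) = √(0.16099 + 0.90466) = 1.03231.
True dip = arctan(1.03231) = 45.9°, dipping toward SSE (azimuth ≈ 157°).

45.9°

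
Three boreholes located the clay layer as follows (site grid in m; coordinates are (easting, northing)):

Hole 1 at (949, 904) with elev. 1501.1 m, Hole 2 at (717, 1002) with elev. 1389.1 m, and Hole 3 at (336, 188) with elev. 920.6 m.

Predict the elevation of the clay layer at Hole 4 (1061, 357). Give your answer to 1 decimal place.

Two edge vectors: Hole 1→Hole 2 = (-232, 98, -112), Hole 1→Hole 3 = (-613, -716, -580.5).
Normal n = (Hole 1→Hole 2) × (Hole 1→Hole 3) = (-137081, -66020, 226186).
So ∂z/∂E = −n_x/n_z = 0.606054 and ∂z/∂N = −n_y/n_z = 0.291884.
Intercept c from Hole 1: 1501.1 − 575.15 − 263.86 = 662.09.
At (1061, 357): z = 643.0 + 104.2 + 662.09 = 1409.3 m.

1409.3 m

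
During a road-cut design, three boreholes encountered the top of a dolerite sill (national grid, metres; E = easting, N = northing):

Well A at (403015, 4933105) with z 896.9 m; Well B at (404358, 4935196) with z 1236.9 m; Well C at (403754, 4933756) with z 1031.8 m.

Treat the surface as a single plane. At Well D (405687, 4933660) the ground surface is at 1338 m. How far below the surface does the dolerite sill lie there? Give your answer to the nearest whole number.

141 m

Two edge vectors: Well A→Well B = (1343, 2091, 340), Well A→Well C = (739, 651, 134.9).
Normal n = (Well A→Well B) × (Well A→Well C) = (60735.9, 70089.3, -670956).
So ∂z/∂E = −n_x/n_z = 0.09052144 and ∂z/∂N = −n_y/n_z = 0.10446184.
Intercept c from Well A: 896.9 − 36481.50 − 515321.24 = −550905.83.
At (405687, 4933660): z_contact = 36723.4 + 515379.2 − 550905.83 = 1196.7 m.
Depth below ground = 1338 − 1196.7 = 141 m.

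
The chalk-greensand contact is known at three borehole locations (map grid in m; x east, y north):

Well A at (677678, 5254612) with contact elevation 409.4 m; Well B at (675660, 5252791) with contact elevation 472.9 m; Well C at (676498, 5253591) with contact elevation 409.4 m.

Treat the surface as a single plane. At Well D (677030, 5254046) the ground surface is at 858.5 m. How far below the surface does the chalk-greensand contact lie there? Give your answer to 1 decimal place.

Let the plane be z = a·x + b·y + c.
Well B−Well A: −2018a − 1821b = 63.5;  Well C−Well A: −1180a − 1021b = 0.
Solving gives a = 0.733394041, b = −0.847605258.
Then c = 409.4 − a·677678 − b·5254612 = 3957241.15.
At (677030, 5254046): z_contact = 496529.77 − 4453357.01 + 3957241.15 = 413.91 m.
Depth below ground = 858.5 − 413.91 = 444.6 m.

444.6 m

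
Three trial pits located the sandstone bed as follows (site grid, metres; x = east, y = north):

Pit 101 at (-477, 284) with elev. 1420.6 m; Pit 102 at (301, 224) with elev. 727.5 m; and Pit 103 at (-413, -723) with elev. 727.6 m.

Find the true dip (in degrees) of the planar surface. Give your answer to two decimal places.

Let the plane be z = a·x + b·y + c.
Pit 102−Pit 101: 778a − 60b = −693.1;  Pit 103−Pit 101: 64a − 1007b = −693.
Solving gives a = −0.84193, b = 0.63467.
Gradient magnitude |∇z| = √(a² + b²) = √(0.70884 + 0.40281) = 1.05435.
True dip = arctan(1.05435) = 46.52°, dipping toward SE (azimuth ≈ 127°).

46.52°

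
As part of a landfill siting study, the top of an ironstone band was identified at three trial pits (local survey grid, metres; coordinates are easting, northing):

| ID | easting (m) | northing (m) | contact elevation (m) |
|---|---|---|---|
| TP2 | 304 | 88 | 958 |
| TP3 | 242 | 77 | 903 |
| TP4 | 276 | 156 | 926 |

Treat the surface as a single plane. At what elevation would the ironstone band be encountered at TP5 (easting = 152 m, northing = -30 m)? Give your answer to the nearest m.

832 m

Let the plane be z = a·easting + b·northing + c.
TP3−TP2: −62a − 11b = −55;  TP4−TP2: −28a + 68b = −32.
Solving gives a = 0.90451, b = −0.09814.
Then c = 958 − a·304 − b·88 = 691.67.
At (152, -30): z = 137.5 + 2.9 + 691.67 = 832.1 m.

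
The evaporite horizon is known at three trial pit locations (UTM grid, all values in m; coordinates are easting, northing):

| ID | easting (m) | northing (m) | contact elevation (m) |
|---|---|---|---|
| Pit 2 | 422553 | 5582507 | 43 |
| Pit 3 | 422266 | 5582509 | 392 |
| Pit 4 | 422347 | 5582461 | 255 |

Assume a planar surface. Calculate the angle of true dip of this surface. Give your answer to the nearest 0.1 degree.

Let the plane be z = a·easting + b·northing + c.
Pit 3−Pit 2: −287a + 2b = 349;  Pit 4−Pit 2: −206a − 46b = 212.
Solving gives a = −1.21037, b = 0.81166.
Gradient magnitude |∇z| = √(a² + b²) = √(1.46500 + 0.65880) = 1.45733.
True dip = arctan(1.45733) = 55.5°, dipping toward SE (azimuth ≈ 124°).

55.5°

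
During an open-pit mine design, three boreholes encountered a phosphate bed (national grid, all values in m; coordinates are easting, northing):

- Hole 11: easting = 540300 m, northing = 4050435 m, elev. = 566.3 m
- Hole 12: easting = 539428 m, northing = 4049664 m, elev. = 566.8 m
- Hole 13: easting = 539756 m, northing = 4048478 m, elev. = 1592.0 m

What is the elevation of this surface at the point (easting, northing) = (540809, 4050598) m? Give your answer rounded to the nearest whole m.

765 m

Let the plane be z = a·easting + b·northing + c.
Hole 12−Hole 11: −872a − 771b = 0.5;  Hole 13−Hole 11: −544a − 1957b = 1025.7.
Solving gives a = 0.61366520, b = −0.69470305.
Then c = 566.3 − a·540300 − b·4050435 = 2482852.54.
At (540809, 4050598): z = 331875.7 − 2813962.8 + 2482852.54 = 765.4 m.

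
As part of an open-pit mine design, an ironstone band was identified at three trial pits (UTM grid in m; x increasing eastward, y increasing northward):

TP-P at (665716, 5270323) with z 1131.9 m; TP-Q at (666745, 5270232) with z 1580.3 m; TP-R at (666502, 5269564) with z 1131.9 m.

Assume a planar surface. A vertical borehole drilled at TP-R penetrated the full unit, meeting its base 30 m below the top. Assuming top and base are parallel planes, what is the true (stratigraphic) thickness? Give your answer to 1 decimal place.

24.7 m

Let the plane be z = a·x + b·y + c.
TP-Q−TP-P: 1029a − 91b = 448.4;  TP-R−TP-P: 786a − 759b = 0.
Solving gives a = 0.47969, b = 0.49676.
|∇z| = √(a²+b²) = 0.69056, so dip δ = arctan(0.69056) = 34.63°.
True thickness = vertical thickness × cos δ = 30 × cos 34.63° = 24.7 m.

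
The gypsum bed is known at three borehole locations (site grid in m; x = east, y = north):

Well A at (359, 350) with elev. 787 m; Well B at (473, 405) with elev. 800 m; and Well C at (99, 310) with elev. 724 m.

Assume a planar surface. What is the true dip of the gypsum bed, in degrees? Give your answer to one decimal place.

26.3°

Two edge vectors: Well A→Well B = (114, 55, 13), Well A→Well C = (-260, -40, -63).
Normal n = (Well A→Well B) × (Well A→Well C) = (-2945, 3802, 9740).
So ∂z/∂x = −n_x/n_z = 0.30236 and ∂z/∂y = −n_y/n_z = −0.39035.
Gradient magnitude |∇z| = √(a² + b²) = √(0.09142 + 0.15237) = 0.49376.
True dip = arctan(0.49376) = 26.3°, dipping toward NW (azimuth ≈ 322°).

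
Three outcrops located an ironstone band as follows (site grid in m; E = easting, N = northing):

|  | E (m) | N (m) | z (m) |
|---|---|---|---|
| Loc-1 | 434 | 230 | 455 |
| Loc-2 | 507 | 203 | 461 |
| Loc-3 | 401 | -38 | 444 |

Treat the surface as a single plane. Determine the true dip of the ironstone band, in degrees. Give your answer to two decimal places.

5.58°

Two edge vectors: Loc-1→Loc-2 = (73, -27, 6), Loc-1→Loc-3 = (-33, -268, -11).
Normal n = (Loc-1→Loc-2) × (Loc-1→Loc-3) = (1905, 605, -20455).
So ∂z/∂E = −n_x/n_z = 0.09313 and ∂z/∂N = −n_y/n_z = 0.02958.
Gradient magnitude |∇z| = √(a² + b²) = √(0.00867 + 0.00087) = 0.09772.
True dip = arctan(0.09772) = 5.58°, dipping toward WSW (azimuth ≈ 252°).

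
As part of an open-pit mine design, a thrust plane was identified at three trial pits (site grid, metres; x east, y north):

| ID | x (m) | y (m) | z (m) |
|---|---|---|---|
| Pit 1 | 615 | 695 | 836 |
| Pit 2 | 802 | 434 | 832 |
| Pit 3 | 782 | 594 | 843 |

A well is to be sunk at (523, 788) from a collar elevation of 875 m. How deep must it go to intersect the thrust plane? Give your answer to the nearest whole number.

Two edge vectors: Pit 1→Pit 2 = (187, -261, -4), Pit 1→Pit 3 = (167, -101, 7).
Normal n = (Pit 1→Pit 2) × (Pit 1→Pit 3) = (-2231, -1977, 24700).
So ∂z/∂x = −n_x/n_z = 0.09032 and ∂z/∂y = −n_y/n_z = 0.08004.
Intercept c from Pit 1: 836 − 55.55 − 55.63 = 724.82.
At (523, 788): z_contact = 47.2 + 63.1 + 724.82 = 835.1 m.
Depth below ground = 875 − 835.1 = 40 m.

40 m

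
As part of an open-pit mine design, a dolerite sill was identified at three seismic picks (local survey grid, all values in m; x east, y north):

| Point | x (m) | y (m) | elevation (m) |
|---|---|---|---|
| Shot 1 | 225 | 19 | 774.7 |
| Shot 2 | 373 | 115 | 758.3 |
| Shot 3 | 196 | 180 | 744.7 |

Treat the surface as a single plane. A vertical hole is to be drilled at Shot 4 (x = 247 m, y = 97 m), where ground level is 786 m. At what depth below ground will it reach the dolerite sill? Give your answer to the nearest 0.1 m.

Two edge vectors: Shot 1→Shot 2 = (148, 96, -16.4), Shot 1→Shot 3 = (-29, 161, -30).
Normal n = (Shot 1→Shot 2) × (Shot 1→Shot 3) = (-239.6, 4915.6, 26612).
So ∂z/∂x = −n_x/n_z = 0.00900 and ∂z/∂y = −n_y/n_z = −0.18471.
Intercept c from Shot 1: 774.7 − 2.03 + 3.51 = 776.18.
At (247, 97): z_contact = 2.22 − 17.92 + 776.18 = 760.49 m.
Depth below ground = 786 − 760.49 = 25.5 m.

25.5 m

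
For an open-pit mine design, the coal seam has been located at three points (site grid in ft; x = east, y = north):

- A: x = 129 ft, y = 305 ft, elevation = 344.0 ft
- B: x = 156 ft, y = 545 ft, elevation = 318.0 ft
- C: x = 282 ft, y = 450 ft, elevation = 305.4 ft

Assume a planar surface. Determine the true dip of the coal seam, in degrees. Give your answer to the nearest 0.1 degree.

Two edge vectors: A→B = (27, 240, -26), A→C = (153, 145, -38.6).
Normal n = (A→B) × (A→C) = (-5494, -2935.8, -32805).
So ∂z/∂x = −n_x/n_z = −0.16747 and ∂z/∂y = −n_y/n_z = −0.08949.
Gradient magnitude |∇z| = √(a² + b²) = √(0.02805 + 0.00801) = 0.18989.
True dip = arctan(0.18989) = 10.8°, dipping toward ENE (azimuth ≈ 062°).

10.8°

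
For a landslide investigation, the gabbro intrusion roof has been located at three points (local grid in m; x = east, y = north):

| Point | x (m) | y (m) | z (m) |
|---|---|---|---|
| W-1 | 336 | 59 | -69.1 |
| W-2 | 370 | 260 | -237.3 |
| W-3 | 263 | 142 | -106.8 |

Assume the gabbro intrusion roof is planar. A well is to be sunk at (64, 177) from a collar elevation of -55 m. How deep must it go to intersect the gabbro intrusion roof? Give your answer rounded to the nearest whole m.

Two edge vectors: W-1→W-2 = (34, 201, -168.2), W-1→W-3 = (-73, 83, -37.7).
Normal n = (W-1→W-2) × (W-1→W-3) = (6382.9, 13560.4, 17495).
So ∂z/∂x = −n_x/n_z = −0.36484 and ∂z/∂y = −n_y/n_z = −0.77510.
Intercept c from W-1: -69.1 + 122.59 + 45.73 = 99.22.
At (64, 177): z_contact = −23.3 − 137.2 + 99.22 = -61.3 m.
Depth below ground = -55 − (-61.3) = 6 m.

6 m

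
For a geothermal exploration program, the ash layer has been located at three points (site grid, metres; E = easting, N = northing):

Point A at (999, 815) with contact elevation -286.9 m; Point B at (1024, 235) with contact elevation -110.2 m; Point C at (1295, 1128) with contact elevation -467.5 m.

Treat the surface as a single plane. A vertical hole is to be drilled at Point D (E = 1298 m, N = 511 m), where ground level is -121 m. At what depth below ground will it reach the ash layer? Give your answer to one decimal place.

152.0 m

Two edge vectors: Point A→Point B = (25, -580, 176.7), Point A→Point C = (296, 313, -180.6).
Normal n = (Point A→Point B) × (Point A→Point C) = (49440.9, 56818.2, 179505).
So ∂z/∂E = −n_x/n_z = −0.275429 and ∂z/∂N = −n_y/n_z = −0.316527.
Intercept c from Point A: -286.9 + 275.15 + 257.97 = 246.22.
At (1298, 511): z_contact = −357.51 − 161.75 + 246.22 = -273.03 m.
Depth below ground = -121 − (-273.03) = 152.0 m.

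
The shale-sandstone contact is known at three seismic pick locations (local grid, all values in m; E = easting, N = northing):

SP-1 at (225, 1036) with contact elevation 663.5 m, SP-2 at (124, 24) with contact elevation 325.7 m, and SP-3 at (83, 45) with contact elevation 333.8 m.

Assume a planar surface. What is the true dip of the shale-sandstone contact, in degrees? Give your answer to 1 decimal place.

Let the plane be z = a·E + b·N + c.
SP-2−SP-1: −101a − 1012b = −337.8;  SP-3−SP-1: −142a − 991b = −329.7.
Solving gives a = −0.02530, b = 0.33632.
Gradient magnitude |∇z| = √(a² + b²) = √(0.00064 + 0.11311) = 0.33727.
True dip = arctan(0.33727) = 18.6°, dipping toward S (azimuth ≈ 176°).

18.6°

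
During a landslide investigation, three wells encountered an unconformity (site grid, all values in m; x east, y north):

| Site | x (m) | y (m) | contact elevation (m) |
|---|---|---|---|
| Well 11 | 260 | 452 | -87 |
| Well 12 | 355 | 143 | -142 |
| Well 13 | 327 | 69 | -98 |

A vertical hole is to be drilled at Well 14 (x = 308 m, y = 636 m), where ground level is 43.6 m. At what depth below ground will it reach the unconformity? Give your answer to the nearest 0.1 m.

Let the plane be z = a·x + b·y + c.
Well 12−Well 11: 95a − 309b = −55;  Well 13−Well 11: 67a − 383b = −11.
Solving gives a = −1.12651, b = −0.16835.
Then c = -87 − a·260 − b·452 = 281.99.
At (308, 636): z_contact = −346.97 − 107.07 + 281.99 = -172.05 m.
Depth below ground = 43.6 − (-172.05) = 215.6 m.

215.6 m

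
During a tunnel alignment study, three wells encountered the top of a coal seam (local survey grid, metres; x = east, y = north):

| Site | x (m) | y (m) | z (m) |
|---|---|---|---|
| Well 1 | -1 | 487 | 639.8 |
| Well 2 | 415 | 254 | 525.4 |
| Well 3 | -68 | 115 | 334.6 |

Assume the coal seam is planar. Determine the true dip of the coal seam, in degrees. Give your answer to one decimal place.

Let the plane be z = a·x + b·y + c.
Well 2−Well 1: 416a − 233b = −114.4;  Well 3−Well 1: −67a − 372b = −305.2.
Solving gives a = 0.16761, b = 0.79024.
Gradient magnitude |∇z| = √(a² + b²) = √(0.02809 + 0.62448) = 0.80782.
True dip = arctan(0.80782) = 38.9°, dipping toward SSW (azimuth ≈ 192°).

38.9°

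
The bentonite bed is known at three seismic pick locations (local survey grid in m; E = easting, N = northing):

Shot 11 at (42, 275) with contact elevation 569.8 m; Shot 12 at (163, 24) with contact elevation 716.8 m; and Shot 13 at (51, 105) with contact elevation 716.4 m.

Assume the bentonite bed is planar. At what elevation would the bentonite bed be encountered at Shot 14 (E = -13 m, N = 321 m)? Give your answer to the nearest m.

Let the plane be z = a·E + b·N + c.
Shot 12−Shot 11: 121a − 251b = 147;  Shot 13−Shot 11: 9a − 170b = 146.6.
Solving gives a = −0.64478, b = −0.89649.
Then c = 569.8 − a·42 − b·275 = 843.42.
At (-13, 321): z = 8.4 − 287.8 + 843.42 = 564.0 m.

564 m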